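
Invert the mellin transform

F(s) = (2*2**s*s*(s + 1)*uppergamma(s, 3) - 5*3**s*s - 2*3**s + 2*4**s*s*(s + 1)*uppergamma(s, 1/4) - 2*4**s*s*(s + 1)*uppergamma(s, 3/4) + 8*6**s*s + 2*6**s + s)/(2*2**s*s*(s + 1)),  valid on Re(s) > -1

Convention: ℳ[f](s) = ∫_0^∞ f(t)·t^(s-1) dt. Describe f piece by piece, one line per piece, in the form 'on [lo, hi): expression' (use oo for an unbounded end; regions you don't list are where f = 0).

the 4 pieces separated at 1/2, 3/2, 3 each add one integral
∫ over [0, 1/2) of t·t^(s-1) joins the sum
∫ exp(-t/2)·t^(s-1) over [1/2, 3/2)
piece [3/2, 3): integrate (t + 1) against the kernel
on [3, ∞): add ∫ exp(-t)·t^(s-1) dt

on [0, 1/2): t
on [1/2, 3/2): exp(-t/2)
on [3/2, 3): t + 1
on [3, oo): exp(-t)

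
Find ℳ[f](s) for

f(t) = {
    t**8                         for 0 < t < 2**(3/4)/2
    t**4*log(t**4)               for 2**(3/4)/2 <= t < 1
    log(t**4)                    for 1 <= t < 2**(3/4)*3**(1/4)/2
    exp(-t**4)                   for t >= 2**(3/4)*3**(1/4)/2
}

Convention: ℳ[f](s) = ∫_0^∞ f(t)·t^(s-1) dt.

(2**(3/4)/2)**s*(2**(s/4)*s**2*(s + 8)*(s**2 + 8*s + 16)*uppergamma(s/4, 3/2) - 16*2**(s/4)*s**2*(s + 8) + 16*2**(s/4)*(s + 8)*(s**2 + 8*s + 16) + 3**(s/4)*s*(s + 8)*(-4*log(2) + 4*log(3))*(s**2 + 8*s + 16) - 16*3**(s/4)*(s + 8)*(s**2 + 8*s + 16) + s**3*(s + 8)*log(4) + 8*s**2*(s + 8)*log(2) + 8*s**2*(s + 8) + s**2*(s**2 + 8*s + 16))/(4*s**2*(s + 8)*(s**2 + 8*s + 16))
  Re(s) > -8

reversing the power substitution: t**4 on [0, sqrt(2)/2); t**2*log(t**2) on [sqrt(2)/2, 1); log(t**2) on [1, sqrt(6)/2); …
undo the power substitution: t**2 on [0, 1/2); t*log(t) on [1/2, 1); log(t) on [1, 3/2); …
f breaks at 2**(3/4)/2, 1, 2**(3/4)*3**(1/4)/2 into 4 integrals to sum
∫ t**8·t^(s-1) over [0, 2**(3/4)/2)
∫ t**4*log(t**4)·t^(s-1) over [2**(3/4)/2, 1)
over [1, 2**(3/4)*3**(1/4)/2), the kernel integral of log(t**4) enters the sum
∫ exp(-t**4)·t^(s-1) over [2**(3/4)*3**(1/4)/2, ∞)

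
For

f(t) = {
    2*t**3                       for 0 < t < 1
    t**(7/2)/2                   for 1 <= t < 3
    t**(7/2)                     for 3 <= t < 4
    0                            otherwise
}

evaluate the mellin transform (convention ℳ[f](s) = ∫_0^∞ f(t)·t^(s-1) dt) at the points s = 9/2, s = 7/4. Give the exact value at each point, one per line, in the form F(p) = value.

split f at 1, 3: ℳ[f](s) collects 3 kernel integrals
between 0 and 1 the integrand is 2*t**3·t^(s-1)
∫ t**(7/2)/2·t^(s-1) over [1, 3)
on [3, 4): add ∫ t**(7/2)·t^(s-1) dt

F(9/2) = 933857/120
F(7/4) = -162*3**(1/4)/7 + 130/399 + 4096*sqrt(2)/21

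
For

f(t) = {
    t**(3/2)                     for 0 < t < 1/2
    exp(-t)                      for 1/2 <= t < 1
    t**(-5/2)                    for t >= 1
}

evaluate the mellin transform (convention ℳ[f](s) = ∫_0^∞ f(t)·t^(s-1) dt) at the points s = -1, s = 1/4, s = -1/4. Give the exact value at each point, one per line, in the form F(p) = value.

F(-1) = -expint(2, 1) + 2/7 + 2*expint(2, 1/2) + sqrt(2)
F(1/4) = -uppergamma(1/4, 1) + 2**(1/4)/7 + 4/9 + uppergamma(1/4, 1/2)
F(-1/4) = -uppergamma(-1/4, 1) + 2**(3/4)/5 + 4/11 + uppergamma(-1/4, 1/2)

cuts at 1/2, 1: linearity sums the 3 kernel integrals
segment [0, 1/2) carries t**(3/2); integrate it
between 1/2 and 1 the integrand is exp(-t)·t^(s-1)
segment [1, ∞) carries t**(-5/2); integrate it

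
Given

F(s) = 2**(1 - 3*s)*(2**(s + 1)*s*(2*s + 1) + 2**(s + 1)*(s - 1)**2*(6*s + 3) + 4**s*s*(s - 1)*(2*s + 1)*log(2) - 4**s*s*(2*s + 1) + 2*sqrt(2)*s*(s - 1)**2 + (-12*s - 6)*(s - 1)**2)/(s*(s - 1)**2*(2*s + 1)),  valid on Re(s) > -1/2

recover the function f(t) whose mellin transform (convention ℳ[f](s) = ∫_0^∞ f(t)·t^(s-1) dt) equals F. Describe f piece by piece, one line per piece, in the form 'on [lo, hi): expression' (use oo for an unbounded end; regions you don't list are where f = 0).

undo the shared t-power: 8*t**(3/2) on [0, 1/8); 12*t on [1/8, 1/4); log(4*t) on [1/4, 1/2)
reversing the common scale on t: 2*sqrt(2)*t**(3/2) on [0, 1/4); 6*t on [1/4, 1/2); log(2*t) on [1/2, 1)
invert the common scale on t to get t**(3/2) on [0, 1/2); 3*t on [1/2, 1); log(t) on [1, 2)
slice at 1/8, 1/4, transform all 3 pieces, and sum them
∫ 8*sqrt(t)·t^(s-1) over [0, 1/8)
the [1/8, 1/4) slice contributes ∫ 12·t^(s-1) dt
segment [1/4, 1/2) carries log(4*t)/t; integrate it

on [0, 1/8): 8*sqrt(t)
on [1/8, 1/4): 12
on [1/4, 1/2): log(4*t)/t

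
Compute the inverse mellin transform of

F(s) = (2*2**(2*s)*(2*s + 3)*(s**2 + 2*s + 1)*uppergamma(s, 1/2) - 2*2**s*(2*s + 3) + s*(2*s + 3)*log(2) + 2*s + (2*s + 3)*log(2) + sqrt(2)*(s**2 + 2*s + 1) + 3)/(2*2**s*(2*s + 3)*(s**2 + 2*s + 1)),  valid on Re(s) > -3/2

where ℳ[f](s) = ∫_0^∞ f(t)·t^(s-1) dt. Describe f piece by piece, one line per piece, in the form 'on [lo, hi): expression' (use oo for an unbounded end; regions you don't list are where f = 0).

on [0, 1/2): t**(3/2)
on [1/2, 1): t*log(t)
on [1, oo): exp(-t/2)

the 3 pieces separated at 1/2, 1 each add one integral
on [0, 1/2): add ∫ t**(3/2)·t^(s-1) dt
over [1/2, 1), the kernel integral of t*log(t) enters the sum
segment 1 to ∞ holds exp(-t/2); add its integral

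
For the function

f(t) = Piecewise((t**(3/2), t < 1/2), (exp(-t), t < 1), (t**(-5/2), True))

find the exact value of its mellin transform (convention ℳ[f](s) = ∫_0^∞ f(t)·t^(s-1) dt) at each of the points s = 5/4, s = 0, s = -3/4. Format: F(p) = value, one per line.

treat the 3 regions marked off by 1/2, 1 separately and sum
segment 0 to 1/2 holds t**(3/2); add its integral
between 1/2 and 1 the integrand is exp(-t)·t^(s-1)
piece [1, ∞): integrate t**(-5/2) against the kernel

F(5/4) = -uppergamma(5/4, 1) + 2**(1/4)/22 + uppergamma(5/4, 1/2) + 4/5
F(0) = Ei(-1) + sqrt(2)/6 + 2/5 - Ei(-1/2)
F(-3/4) = -uppergamma(-3/4, 1) + 4/13 + uppergamma(-3/4, 1/2) + 2*2**(1/4)/3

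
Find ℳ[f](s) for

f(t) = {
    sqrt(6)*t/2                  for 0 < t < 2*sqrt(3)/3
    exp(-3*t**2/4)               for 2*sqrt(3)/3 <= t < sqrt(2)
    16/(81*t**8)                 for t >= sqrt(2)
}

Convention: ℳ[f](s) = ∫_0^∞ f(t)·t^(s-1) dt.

strip the power substitution: sqrt(6)*sqrt(t)/2 on [0, 4/3); exp(-3*t/4) on [4/3, 2); 16/(81*t**4) on [2, ∞)
back out the common scale on t: sqrt(t) on [0, 2); exp(-t/2) on [2, 3); t**(-4) on [3, ∞)
decompose at 2*sqrt(3)/3, sqrt(2); ℳ[f](s) sums the 3 pieces' integrals
segment [0, 2*sqrt(3)/3) carries sqrt(6)*t/2; integrate it
on [2*sqrt(3)/3, sqrt(2)): add ∫ exp(-3*t**2/4)·t^(s-1) dt
segment sqrt(2) to ∞ holds 16/(81*t**8); add its integral

2**(s/2)*(sqrt(3)/3)**s*(2**(s/2)*(s - 8)*(s + 1)*uppergamma(s/2, 1) - 2**(s/2)*(s - 8)*(s + 1)*uppergamma(s/2, 3/2) + 2*2**(s/2 + 1/2)*(s - 8) - 2*3**(s/2)*(s + 1)/81)/(2*(s - 8)*(s + 1))
  -1 < Re(s) < 8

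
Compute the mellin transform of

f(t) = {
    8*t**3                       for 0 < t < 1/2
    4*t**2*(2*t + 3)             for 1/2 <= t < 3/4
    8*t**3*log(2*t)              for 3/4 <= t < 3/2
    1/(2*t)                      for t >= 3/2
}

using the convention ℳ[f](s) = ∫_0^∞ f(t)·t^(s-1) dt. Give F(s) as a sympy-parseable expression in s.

undo the common scale on t: t**3 on [0, 1); t**2*(t + 3) on [1, 3/2); t**3*log(t) on [3/2, 3); …
strip the shared t-power: t on [0, 1); t + 3 on [1, 3/2); t*log(t) on [3/2, 3); …
f breaks at 1/2, 3/4, 3/2 into 4 integrals to sum
[0, 1/2) adds the kernel integral of 8*t**3
on [1/2, 3/4) integrate f = 4*t**2*(2*t + 3) against the kernel
∫ 8*t**3*log(2*t)·t^(s-1) over [3/4, 3/2)
segment 3/2 to ∞ holds 1/(2*t); add its integral

2**(-s - 2)*(-162*2**(s + 2)*(s - 1)*(s + 2)*(2*s + (s + 2)**2 + 5) - 162*2**(s + 2)*(s - 1)*(2*s + (s + 2)**2 + 5) - 81*3**(s + 2)*(s - 1)*(s + 2)**2*(s + 3)*log(3) + 81*3**(s + 2)*(s - 1)*(s + 2)**2*(s + 3)*log(2) - 81*3**(s + 2)*(s - 1)*(s + 2)*(s + 3)*log(3) + 81*3**(s + 2)*(s - 1)*(s + 2)*(s + 3)*log(2) + 81*3**(s + 2)*(s - 1)*(s + 2)*(s + 3) + 243*3**(s + 2)*(s - 1)*(s + 2)*(2*s + (s + 2)**2 + 5) + 162*3**(s + 2)*(s - 1)*(2*s + (s + 2)**2 + 5) + 162*6**(s + 2)*(s - 1)*(s + 2)**2*(s + 3)*log(3) - 162*6**(s + 2)*(s - 1)*(s + 2)*(s + 3) + 162*6**(s + 2)*(s - 1)*(s + 2)*(s + 3)*log(3) - 2*6**(s + 2)*(s + 2)*(s + 3)*(2*s + (s + 2)**2 + 5))/(54*2**s*(s - 1)*(s + 2)*(s + 3)*(2*s + (s + 2)**2 + 5))
  -3 < Re(s) < 1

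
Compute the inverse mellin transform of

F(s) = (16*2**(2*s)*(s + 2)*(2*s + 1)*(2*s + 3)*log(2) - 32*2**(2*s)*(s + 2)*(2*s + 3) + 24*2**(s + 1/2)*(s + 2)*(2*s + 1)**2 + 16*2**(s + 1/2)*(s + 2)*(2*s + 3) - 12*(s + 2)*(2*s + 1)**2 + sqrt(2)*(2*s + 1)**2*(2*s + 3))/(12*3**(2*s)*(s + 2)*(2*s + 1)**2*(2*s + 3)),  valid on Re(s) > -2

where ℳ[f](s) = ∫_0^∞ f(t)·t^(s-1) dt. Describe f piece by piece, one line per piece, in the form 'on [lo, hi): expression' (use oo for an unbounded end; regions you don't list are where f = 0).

on [0, 1/9): 27*sqrt(2)*t**2/4
on [1/9, 2/9): 27*t**(3/2)/2
on [2/9, 4/9): sqrt(t)*log(9*t/2)

remove the shared t-power first: 27*sqrt(2)*t**(3/2)/4 on [0, 1/9); 27*t/2 on [1/9, 2/9); log(9*t/2) on [2/9, 4/9)
strip the common scale on t: 3*sqrt(3)*t**(3/2) on [0, 1/6); 9*t on [1/6, 1/3); log(3*t) on [1/3, 2/3)
reversing the common scale on t: t**(3/2) on [0, 1/2); 3*t on [1/2, 1); log(t) on [1, 2)
summing 3 kernel integrals split by 1/9, 2/9 yields ℳ[f](s)
[0, 1/9) adds the kernel integral of 27*sqrt(2)*t**2/4
for t in [1/9, 2/9): the term is ∫ 27*t**(3/2)/2·t^(s-1)
segment 2/9 to 4/9 holds sqrt(t)*log(9*t/2); add its integral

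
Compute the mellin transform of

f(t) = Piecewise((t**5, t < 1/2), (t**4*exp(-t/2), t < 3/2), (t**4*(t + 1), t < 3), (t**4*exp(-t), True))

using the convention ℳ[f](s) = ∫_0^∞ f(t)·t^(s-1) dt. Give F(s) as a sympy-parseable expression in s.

undo the power substitution: t**(5/2) on [0, 1/4); t**2*exp(-sqrt(t)/2) on [1/4, 9/4); t**2*(sqrt(t) + 1) on [9/4, 9); …
back out the shared t-power: sqrt(t) on [0, 1/4); exp(-sqrt(t)/2) on [1/4, 9/4); sqrt(t) + 1 on [9/4, 9); …
the power substitution comes off first: t on [0, 1/2); exp(-t/2) on [1/2, 3/2); t + 1 on [3/2, 3); …
slice at 1/2, 3/2, 3, transform all 4 pieces, and sum them
between 0 and 1/2 the integrand is t**5·t^(s-1)
segment [1/2, 3/2) carries t**4*exp(-t/2); integrate it
[3/2, 3) adds the kernel integral of t**4*(t + 1)
over [3, ∞), the kernel integral of t**4*exp(-t) enters the sum

(512*2**(2*s)*(s + 4)*(s + 5)*uppergamma(s + 4, 1/4) - 512*2**(2*s)*(s + 4)*(s + 5)*uppergamma(s + 4, 3/4) + 32*2**s*(s + 4)*(s + 5)*uppergamma(s + 4, 3) - 405*3**s*(s + 4) - 162*3**s + 10368*6**s*(s + 4) + 2592*6**s + s + 4)/(32*2**s*(s + 4)*(s + 5))
  Re(s) > -5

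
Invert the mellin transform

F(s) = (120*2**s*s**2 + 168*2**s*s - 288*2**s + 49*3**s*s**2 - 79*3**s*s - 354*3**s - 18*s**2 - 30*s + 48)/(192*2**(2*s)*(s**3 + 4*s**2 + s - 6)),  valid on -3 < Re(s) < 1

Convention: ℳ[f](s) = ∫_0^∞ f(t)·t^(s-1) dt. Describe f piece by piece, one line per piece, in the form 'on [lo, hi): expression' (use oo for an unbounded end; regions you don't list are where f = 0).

back out the shared t-power: 2*t on [0, 1/4); 4*t + 1 on [1/4, 1/2); t on [1/2, 3/4); …
peel off the common scale on t: t on [0, 1/2); 2*t + 1 on [1/2, 1); t/2 on [1, 3/2); …
split f at 1/4, 1/2, 3/4: ℳ[f](s) collects 4 kernel integrals
segment 0 to 1/4 holds 2*t**3; add its integral
∫ over [1/4, 1/2) of t**2*(4*t + 1)·t^(s-1) joins the sum
∫ t**3·t^(s-1) over [1/2, 3/4)
on [3/4, ∞): add ∫ 1/(8*t)·t^(s-1) dt

on [0, 1/4): 2*t**3
on [1/4, 1/2): t**2*(4*t + 1)
on [1/2, 3/4): t**3
on [3/4, oo): 1/(8*t)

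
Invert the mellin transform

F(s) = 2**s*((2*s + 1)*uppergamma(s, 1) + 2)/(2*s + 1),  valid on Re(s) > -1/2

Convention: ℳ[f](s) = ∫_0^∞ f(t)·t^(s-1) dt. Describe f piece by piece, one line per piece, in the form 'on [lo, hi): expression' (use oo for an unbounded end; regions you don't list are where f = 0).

on [0, 2): sqrt(2)*sqrt(t)/2
on [2, oo): exp(-t/2)

remove the common scale on t first: sqrt(t) on [0, 1); exp(-t) on [1, ∞)
integrate the 2 segments split at 2, then add the results
on [0, 2): add ∫ sqrt(2)*sqrt(t)/2·t^(s-1) dt
segment [2, ∞) carries exp(-t/2); integrate it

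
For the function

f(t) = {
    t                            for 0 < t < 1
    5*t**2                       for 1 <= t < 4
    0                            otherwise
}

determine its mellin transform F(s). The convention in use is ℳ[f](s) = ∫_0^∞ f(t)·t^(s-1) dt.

along the cuts 1, ℳ[f](s) splits into 2 integrals
[0, 1) adds the kernel integral of t
segment 1 to 4 holds 5*t**2; add its integral

(80*2**(2*s)*(s + 1) - 4*s - 3)/((s + 1)*(s + 2))
  Re(s) > -1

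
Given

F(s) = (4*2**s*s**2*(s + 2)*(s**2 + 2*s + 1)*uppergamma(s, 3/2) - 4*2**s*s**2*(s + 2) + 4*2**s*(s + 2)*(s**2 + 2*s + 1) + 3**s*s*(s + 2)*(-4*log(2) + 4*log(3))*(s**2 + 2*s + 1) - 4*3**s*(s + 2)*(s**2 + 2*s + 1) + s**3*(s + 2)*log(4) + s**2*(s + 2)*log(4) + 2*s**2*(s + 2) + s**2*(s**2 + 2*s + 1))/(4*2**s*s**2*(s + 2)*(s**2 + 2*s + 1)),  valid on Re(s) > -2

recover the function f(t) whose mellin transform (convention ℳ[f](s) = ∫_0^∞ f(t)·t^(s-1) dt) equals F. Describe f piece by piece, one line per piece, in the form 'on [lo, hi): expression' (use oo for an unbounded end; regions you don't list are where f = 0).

cuts at 1/2, 1, 3/2: linearity sums the 4 kernel integrals
the [0, 1/2) slice contributes ∫ t**2·t^(s-1) dt
∫ over [1/2, 1) of t*log(t)·t^(s-1) joins the sum
∫ over [1, 3/2) of log(t)·t^(s-1) joins the sum
segment 3/2 to ∞ holds exp(-t); add its integral

on [0, 1/2): t**2
on [1/2, 1): t*log(t)
on [1, 3/2): log(t)
on [3/2, oo): exp(-t)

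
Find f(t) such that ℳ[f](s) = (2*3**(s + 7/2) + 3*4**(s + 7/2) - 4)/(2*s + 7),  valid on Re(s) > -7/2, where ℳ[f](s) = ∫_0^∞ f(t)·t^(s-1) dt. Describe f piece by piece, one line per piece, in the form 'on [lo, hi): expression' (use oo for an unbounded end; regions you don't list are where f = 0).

on [0, 1): t**(7/2)/2
on [1, 3): 5*t**(7/2)/2
on [3, 4): 3*t**(7/2)/2

along the cuts 1, 3, ℳ[f](s) splits into 3 integrals
on [0, 1) integrate f = t**(7/2)/2 against the kernel
segment [1, 3) carries 5*t**(7/2)/2; integrate it
the [3, 4) slice contributes ∫ 3*t**(7/2)/2·t^(s-1) dt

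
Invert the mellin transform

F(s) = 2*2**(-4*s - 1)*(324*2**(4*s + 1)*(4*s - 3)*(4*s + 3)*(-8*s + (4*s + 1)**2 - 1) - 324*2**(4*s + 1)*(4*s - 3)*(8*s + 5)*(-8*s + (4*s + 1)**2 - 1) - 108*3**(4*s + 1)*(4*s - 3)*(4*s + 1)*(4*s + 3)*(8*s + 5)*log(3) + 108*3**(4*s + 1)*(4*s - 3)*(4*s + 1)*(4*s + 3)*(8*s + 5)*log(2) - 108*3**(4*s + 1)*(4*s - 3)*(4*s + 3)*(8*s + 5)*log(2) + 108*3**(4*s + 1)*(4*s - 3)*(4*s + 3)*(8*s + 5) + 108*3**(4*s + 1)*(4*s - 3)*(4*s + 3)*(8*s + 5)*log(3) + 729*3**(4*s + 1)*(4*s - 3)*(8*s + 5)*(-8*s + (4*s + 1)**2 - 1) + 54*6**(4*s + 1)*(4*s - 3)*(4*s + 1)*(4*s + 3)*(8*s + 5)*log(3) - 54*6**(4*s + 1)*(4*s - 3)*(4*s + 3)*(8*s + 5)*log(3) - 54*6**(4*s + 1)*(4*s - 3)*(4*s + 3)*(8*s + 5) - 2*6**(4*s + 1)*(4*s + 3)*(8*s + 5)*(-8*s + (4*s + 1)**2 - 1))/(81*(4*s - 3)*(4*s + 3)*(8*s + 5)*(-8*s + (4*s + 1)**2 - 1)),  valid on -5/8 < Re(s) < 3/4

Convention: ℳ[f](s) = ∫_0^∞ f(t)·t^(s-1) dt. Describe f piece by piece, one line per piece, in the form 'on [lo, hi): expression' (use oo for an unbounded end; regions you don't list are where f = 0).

on [0, 1): t**(5/8)
on [1, 81/16): 2*t**(3/4)
on [81/16, 81): log(t**(1/4))
on [81, oo): t**(-3/4)

back out the power substitution: t**(5/4) on [0, 1); 2*t**(3/2) on [1, 9/4); log(sqrt(t)) on [9/4, 9); …
remove the power substitution first: t**(5/2) on [0, 1); 2*t**3 on [1, 3/2); log(t) on [3/2, 3); …
the shared t-power comes off first: t**(3/2) on [0, 1); 2*t**2 on [1, 3/2); log(t)/t on [3/2, 3); …
linearity at 1, 81/16, 81 turns ℳ[f](s) into 4 summed integrals
segment [0, 1) carries t**(5/8); integrate it
∫ over [1, 81/16) of 2*t**(3/4)·t^(s-1) joins the sum
on [81/16, 81): add ∫ log(t**(1/4))·t^(s-1) dt
for t in [81, ∞): the term is ∫ t**(-3/4)·t^(s-1)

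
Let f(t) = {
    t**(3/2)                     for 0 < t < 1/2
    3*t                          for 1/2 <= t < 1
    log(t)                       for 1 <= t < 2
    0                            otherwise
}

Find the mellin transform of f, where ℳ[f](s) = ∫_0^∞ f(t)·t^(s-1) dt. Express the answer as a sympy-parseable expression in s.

(-2*2**(2*s)*(s + 1)*(2*s + 3) + 6*2**s*s**2*(2*s + 3) + 2*2**s*(s + 1)*(2*s + 3) + 4**s*s*(s + 1)*(2*s + 3)*log(4) + sqrt(2)*s**2*(s + 1) - 3*s**2*(2*s + 3))/(2*2**s*s**2*(s + 1)*(2*s + 3))
  Re(s) > -3/2

f breaks at 1/2, 1 into 3 integrals to sum
for t in [0, 1/2): the term is ∫ t**(3/2)·t^(s-1)
segment [1/2, 1) carries 3*t; integrate it
on [1, 2) integrate f = log(t) against the kernel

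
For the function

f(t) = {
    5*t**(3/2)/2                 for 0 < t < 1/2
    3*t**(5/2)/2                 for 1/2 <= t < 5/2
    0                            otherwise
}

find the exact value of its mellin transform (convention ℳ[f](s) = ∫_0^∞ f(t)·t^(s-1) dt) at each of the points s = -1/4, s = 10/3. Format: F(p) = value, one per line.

F(-1/4) = 5*2**(3/4)*(1 + 5*5**(1/4))/12
F(10/3) = 3*2**(1/6)*(263 + 271875*5**(5/6))/64960

linearity at 1/2 turns ℳ[f](s) into 2 summed integrals
over [0, 1/2), the kernel integral of 5*t**(3/2)/2 enters the sum
piece [1/2, 5/2): integrate 3*t**(5/2)/2 against the kernel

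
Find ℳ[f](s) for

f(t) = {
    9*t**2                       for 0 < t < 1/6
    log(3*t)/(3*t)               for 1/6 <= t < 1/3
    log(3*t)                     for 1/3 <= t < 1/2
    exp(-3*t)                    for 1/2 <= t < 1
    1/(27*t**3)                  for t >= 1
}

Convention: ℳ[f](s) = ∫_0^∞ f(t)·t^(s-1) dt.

the common scale on t comes off first: t**2 on [0, 1/2); log(t)/t on [1/2, 1); log(t) on [1, 3/2); …
split f at 1/6, 1/3, 1/2, 1: ℳ[f](s) collects 5 kernel integrals
over [0, 1/6), the kernel integral of 9*t**2 enters the sum
on [1/6, 1/3): add ∫ log(3*t)/(3*t)·t^(s-1) dt
∫ log(3*t)·t^(s-1) over [1/3, 1/2)
piece [1/2, 1): integrate exp(-3*t) against the kernel
segment 1 to ∞ holds 1/(27*t**3); add its integral

(108*2**s*s**2*(s - 3)*(s + 2)*(s**2 - 2*s + 1)*uppergamma(s, 3/2) - 108*2**s*s**2*(s - 3)*(s + 2)*(s**2 - 2*s + 1)*uppergamma(s, 3) - 108*2**s*s**2*(s - 3)*(s + 2) + 108*2**s*(s - 3)*(s + 2)*(s**2 - 2*s + 1) - 108*3**s*s*(s - 3)*(s + 2)*(s**2 - 2*s + 1)*log(2) + 108*3**s*s*(s - 3)*(s + 2)*(s**2 - 2*s + 1)*log(3) - 108*3**s*(s - 3)*(s + 2)*(s**2 - 2*s + 1) - 4*6**s*s**2*(s + 2)*(s**2 - 2*s + 1) + 216*s**3*(s - 3)*(s + 2)*log(2) - 216*s**2*(s - 3)*(s + 2)*log(2) + 216*s**2*(s - 3)*(s + 2) + 27*s**2*(s - 3)*(s**2 - 2*s + 1))/(108*6**s*s**2*(s - 3)*(s + 2)*(s**2 - 2*s + 1))
  -2 < Re(s) < 3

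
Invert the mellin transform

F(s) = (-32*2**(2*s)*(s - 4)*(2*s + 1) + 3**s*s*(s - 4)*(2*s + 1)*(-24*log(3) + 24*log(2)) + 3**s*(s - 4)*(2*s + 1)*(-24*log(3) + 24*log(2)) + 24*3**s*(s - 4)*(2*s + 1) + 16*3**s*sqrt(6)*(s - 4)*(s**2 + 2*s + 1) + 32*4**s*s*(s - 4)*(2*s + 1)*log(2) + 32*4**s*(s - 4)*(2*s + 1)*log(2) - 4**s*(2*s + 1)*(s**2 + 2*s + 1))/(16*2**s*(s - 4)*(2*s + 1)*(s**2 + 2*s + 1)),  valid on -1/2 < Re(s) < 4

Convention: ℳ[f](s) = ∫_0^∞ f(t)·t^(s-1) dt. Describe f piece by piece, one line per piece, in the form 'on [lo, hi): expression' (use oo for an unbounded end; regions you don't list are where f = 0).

cuts at 3/2, 2: linearity sums the 3 kernel integrals
segment 0 to 3/2 holds sqrt(t); add its integral
segment [3/2, 2) carries t*log(t); integrate it
between 2 and ∞ the integrand is t**(-4)·t^(s-1)

on [0, 3/2): sqrt(t)
on [3/2, 2): t*log(t)
on [2, oo): t**(-4)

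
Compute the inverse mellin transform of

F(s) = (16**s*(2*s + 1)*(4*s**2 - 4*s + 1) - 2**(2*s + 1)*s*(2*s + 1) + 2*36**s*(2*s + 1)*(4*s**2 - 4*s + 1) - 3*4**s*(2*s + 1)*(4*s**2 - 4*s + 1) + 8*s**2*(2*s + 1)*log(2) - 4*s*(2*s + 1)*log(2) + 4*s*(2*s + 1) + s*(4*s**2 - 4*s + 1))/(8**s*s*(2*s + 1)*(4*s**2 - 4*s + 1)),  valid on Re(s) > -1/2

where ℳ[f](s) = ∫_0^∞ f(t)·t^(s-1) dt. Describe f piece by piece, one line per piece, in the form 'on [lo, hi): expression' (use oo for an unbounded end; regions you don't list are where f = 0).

on [0, 1/8): sqrt(2)*sqrt(t)
on [1/8, 1/2): sqrt(2)*log(sqrt(2)*sqrt(t))/(2*sqrt(t))
on [1/2, 2): 3
on [2, 9/2): 2

the common scale on t comes off first: sqrt(t) on [0, 1/4); log(sqrt(t))/sqrt(t) on [1/4, 1); 3 on [1, 4); …
peel off the power substitution: t on [0, 1/2); log(t)/t on [1/2, 1); 3 on [1, 2); …
split f at 1/8, 1/2, 2: ℳ[f](s) collects 4 kernel integrals
∫ over [0, 1/8) of sqrt(2)*sqrt(t)·t^(s-1) joins the sum
segment 1/8 to 1/2 holds sqrt(2)*log(sqrt(2)*sqrt(t))/(2*sqrt(t)); add its integral
∫ over [1/2, 2) of 3·t^(s-1) joins the sum
the [2, 9/2) slice contributes ∫ 2·t^(s-1) dt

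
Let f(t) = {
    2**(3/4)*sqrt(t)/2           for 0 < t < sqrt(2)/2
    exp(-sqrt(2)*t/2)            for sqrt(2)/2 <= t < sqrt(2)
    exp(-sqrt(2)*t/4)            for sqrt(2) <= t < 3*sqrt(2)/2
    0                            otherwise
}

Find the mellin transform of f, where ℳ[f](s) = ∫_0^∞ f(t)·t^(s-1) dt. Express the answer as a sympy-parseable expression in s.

(sqrt(2)/2)**s*(2**s*(2*s + 1)*uppergamma(s, 1/2) - 2**s*(2*s + 1)*uppergamma(s, 1) + 4**s*(2*s + 1)*uppergamma(s, 1/2) - 4**s*(2*s + 1)*uppergamma(s, 3/4) + sqrt(2))/(2*s + 1)
  Re(s) > -1/2

invert the power substitution to get 2**(3/4)*t**(1/4)/2 on [0, 1/2); exp(-sqrt(2)*sqrt(t)/2) on [1/2, 2); exp(-sqrt(2)*sqrt(t)/4) on [2, 9/2)
remove the common scale on t first: t**(1/4) on [0, 1/4); exp(-sqrt(t)) on [1/4, 1); exp(-sqrt(t)/2) on [1, 9/4)
invert the power substitution to get sqrt(t) on [0, 1/2); exp(-t) on [1/2, 1); exp(-t/2) on [1, 3/2)
along the cuts sqrt(2)/2, sqrt(2), ℳ[f](s) splits into 3 integrals
[0, sqrt(2)/2) adds the kernel integral of 2**(3/4)*sqrt(t)/2
over [sqrt(2)/2, sqrt(2)), the kernel integral of exp(-sqrt(2)*t/2) enters the sum
[sqrt(2), 3*sqrt(2)/2) adds the kernel integral of exp(-sqrt(2)*t/4)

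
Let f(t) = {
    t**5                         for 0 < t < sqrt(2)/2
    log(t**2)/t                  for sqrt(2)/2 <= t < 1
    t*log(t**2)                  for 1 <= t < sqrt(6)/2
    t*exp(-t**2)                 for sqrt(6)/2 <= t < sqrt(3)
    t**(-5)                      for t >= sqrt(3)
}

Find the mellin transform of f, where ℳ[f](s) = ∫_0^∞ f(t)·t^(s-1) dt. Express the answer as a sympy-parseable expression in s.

peel off the shared t-power: t**4 on [0, sqrt(2)/2); log(t**2)/t**2 on [sqrt(2)/2, 1); log(t**2) on [1, sqrt(6)/2); …
peel off the power substitution: t**2 on [0, 1/2); log(t)/t on [1/2, 1); log(t) on [1, 3/2); …
breakpoints sqrt(2)/2, 1, sqrt(6)/2, sqrt(3): one integral from each of the 5 segments
[0, sqrt(2)/2) adds the kernel integral of t**5
segment [sqrt(2)/2, 1) carries log(t**2)/t; integrate it
segment 1 to sqrt(6)/2 holds t*log(t**2); add its integral
[sqrt(6)/2, sqrt(3)) adds the kernel integral of t*exp(-t**2)
on [sqrt(3), ∞): add ∫ t**(-5)·t^(s-1) dt

2**(-s/2 - 1/2)*(27*2**(s/2 + 1/2)*(-s + (s + 1)**2/4)*(s/2 - 5/2)*(s/2 + 5/2)*(s + 1)**2*uppergamma(s/2 + 1/2, 3/2) - 27*2**(s/2 + 1/2)*(-s + (s + 1)**2/4)*(s/2 - 5/2)*(s/2 + 5/2)*(s + 1)**2*uppergamma(s/2 + 1/2, 3) + 108*2**(s/2 + 1/2)*(-s + (s + 1)**2/4)*(s/2 - 5/2)*(s/2 + 5/2) - 27*2**(s/2 + 1/2)*(s/2 - 5/2)*(s/2 + 5/2)*(s + 1)**2 - 54*3**(s/2 + 1/2)*(-s + (s + 1)**2/4)*(s/2 - 5/2)*(s/2 + 5/2)*(s + 1)*log(2) + 54*3**(s/2 + 1/2)*(-s + (s + 1)**2/4)*(s/2 - 5/2)*(s/2 + 5/2)*(s + 1)*log(3) - 108*3**(s/2 + 1/2)*(-s + (s + 1)**2/4)*(s/2 - 5/2)*(s/2 + 5/2) - 6**(s/2 + 1/2)*(-s + (s + 1)**2/4)*(s/2 + 5/2)*(s + 1)**2 + 27*(-s + (s + 1)**2/4)*(s/2 - 5/2)*(s + 1)**2/4 + 27*(s/2 - 5/2)*(s/2 + 5/2)*(s + 1)**3*log(2) - 54*(s/2 - 5/2)*(s/2 + 5/2)*(s + 1)**2*log(2) + 54*(s/2 - 5/2)*(s/2 + 5/2)*(s + 1)**2)/(54*(-s + (s + 1)**2/4)*(s/2 - 5/2)*(s/2 + 5/2)*(s + 1)**2)
  -5 < Re(s) < 5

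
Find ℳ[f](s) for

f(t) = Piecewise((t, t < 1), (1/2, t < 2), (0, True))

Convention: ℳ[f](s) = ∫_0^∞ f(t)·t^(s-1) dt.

along the cuts 1, ℳ[f](s) splits into 2 integrals
segment [0, 1) carries t; integrate it
between 1 and 2 the integrand is 1/2·t^(s-1)

(2**s*(s + 1) + s - 1)/(2*s*(s + 1))
  Re(s) > -1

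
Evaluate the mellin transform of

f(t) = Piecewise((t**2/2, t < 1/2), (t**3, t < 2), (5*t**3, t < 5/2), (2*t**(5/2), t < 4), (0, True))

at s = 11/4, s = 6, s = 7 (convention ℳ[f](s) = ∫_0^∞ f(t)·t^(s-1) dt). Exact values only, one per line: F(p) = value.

F(11/4) = -3125*2**(3/4)*5**(1/4)/168 - 512*2**(3/4)/23 + 2**(1/4)/1748 + 15625*2**(1/4)*5**(3/4)/368 + 8192*sqrt(2)/21
F(6) = 20512871513/626688 - 390625*sqrt(10)/2176
F(7) = 20090591173/175104 - 1953125*sqrt(10)/4864

the 4 pieces separated at 1/2, 2, 5/2 each add one integral
between 0 and 1/2 the integrand is t**2/2·t^(s-1)
on [1/2, 2) integrate f = t**3 against the kernel
over [2, 5/2), the kernel integral of 5*t**3 enters the sum
on [5/2, 4): add ∫ 2*t**(5/2)·t^(s-1) dt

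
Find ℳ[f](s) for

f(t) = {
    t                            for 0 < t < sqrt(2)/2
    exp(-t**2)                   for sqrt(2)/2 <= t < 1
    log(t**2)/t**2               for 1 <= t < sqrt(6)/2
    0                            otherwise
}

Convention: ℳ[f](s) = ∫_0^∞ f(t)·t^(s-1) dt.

undo the power substitution: sqrt(t) on [0, 1/2); exp(-t) on [1/2, 1); log(t)/t on [1, 3/2)
breakpoints sqrt(2)/2, 1: one integral from each of the 3 segments
on [0, sqrt(2)/2): add ∫ t·t^(s-1) dt
∫ exp(-t**2)·t^(s-1) over [sqrt(2)/2, 1)
on [1, sqrt(6)/2): add ∫ log(t**2)/t**2·t^(s-1) dt

(sqrt(2)/2)**s*(3*2**(s/2)*(s + 1)*(s**2 - 4*s + 4)*uppergamma(s/2, 1/2) - 3*2**(s/2)*(s + 1)*(s**2 - 4*s + 4)*uppergamma(s/2, 1) + 12*2**(s/2)*(s + 1) + 3**(s/2)*s*(s + 1)*(-4*log(2) + 4*log(3)) - 8*3**(s/2)*(s + 1) + 3**(s/2)*(s + 1)*(-8*log(3) + 8*log(2)) + 3*sqrt(2)*(s**2 - 4*s + 4))/(6*(s + 1)*(s**2 - 4*s + 4))
  Re(s) > -1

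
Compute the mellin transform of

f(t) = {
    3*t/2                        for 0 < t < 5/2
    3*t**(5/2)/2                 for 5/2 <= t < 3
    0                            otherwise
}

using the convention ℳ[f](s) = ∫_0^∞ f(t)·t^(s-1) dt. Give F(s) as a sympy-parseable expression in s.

along the cuts 5/2, ℳ[f](s) splits into 2 integrals
segment 0 to 5/2 holds 3*t/2; add its integral
∫ over [5/2, 3) of 3*t**(5/2)/2·t^(s-1) joins the sum

3*(2*3**(s + 5/2)*(s + 1) + (5/2)**(s + 1)*(2*s + 5) - 2*(5/2)**(s + 5/2)*(s + 1))/(2*(s + 1)*(2*s + 5))
  Re(s) > -1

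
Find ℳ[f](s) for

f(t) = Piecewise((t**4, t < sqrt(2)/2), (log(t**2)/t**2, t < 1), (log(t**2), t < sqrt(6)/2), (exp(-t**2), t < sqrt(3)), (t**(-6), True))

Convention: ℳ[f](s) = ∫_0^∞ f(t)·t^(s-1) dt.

(27*2**(s/2)*s**2*(s/2 - 3)*(s/2 + 2)*(s**2/4 - s + 1)*uppergamma(s/2, 3/2) - 27*2**(s/2)*s**2*(s/2 - 3)*(s/2 + 2)*(s**2/4 - s + 1)*uppergamma(s/2, 3) - 27*2**(s/2)*s**2*(s/2 - 3)*(s/2 + 2) + 108*2**(s/2)*(s/2 - 3)*(s/2 + 2)*(s**2/4 - s + 1) - 54*3**(s/2)*s*(s/2 - 3)*(s/2 + 2)*(s**2/4 - s + 1)*log(2) + 54*3**(s/2)*s*(s/2 - 3)*(s/2 + 2)*(s**2/4 - s + 1)*log(3) - 108*3**(s/2)*(s/2 - 3)*(s/2 + 2)*(s**2/4 - s + 1) - 6**(s/2)*s**2*(s/2 + 2)*(s**2/4 - s + 1) + 27*s**3*(s/2 - 3)*(s/2 + 2)*log(2) - 54*s**2*(s/2 - 3)*(s/2 + 2)*log(2) + 54*s**2*(s/2 - 3)*(s/2 + 2) + 27*s**2*(s/2 - 3)*(s**2/4 - s + 1)/4)/(54*2**(s/2)*s**2*(s/2 - 3)*(s/2 + 2)*(s**2/4 - s + 1))
  -4 < Re(s) < 6

peel off the power substitution: t**2 on [0, 1/2); log(t)/t on [1/2, 1); log(t) on [1, 3/2); …
cuts at sqrt(2)/2, 1, sqrt(6)/2, sqrt(3): linearity sums the 5 kernel integrals
segment [0, sqrt(2)/2) carries t**4; integrate it
∫ over [sqrt(2)/2, 1) of log(t**2)/t**2·t^(s-1) joins the sum
segment [1, sqrt(6)/2) carries log(t**2); integrate it
∫ over [sqrt(6)/2, sqrt(3)) of exp(-t**2)·t^(s-1) joins the sum
over [sqrt(3), ∞), the kernel integral of t**(-6) enters the sum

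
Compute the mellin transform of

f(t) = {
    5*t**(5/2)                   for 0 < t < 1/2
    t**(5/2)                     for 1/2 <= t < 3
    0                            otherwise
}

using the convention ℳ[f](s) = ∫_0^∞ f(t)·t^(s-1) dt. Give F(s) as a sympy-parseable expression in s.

(2**(1/2 - s) + 2*3**(s + 5/2))/(2*s + 5)
  Re(s) > -5/2

slice at 1/2, transform all 2 pieces, and sum them
[0, 1/2) adds the kernel integral of 5*t**(5/2)
∫ over [1/2, 3) of t**(5/2)·t^(s-1) joins the sum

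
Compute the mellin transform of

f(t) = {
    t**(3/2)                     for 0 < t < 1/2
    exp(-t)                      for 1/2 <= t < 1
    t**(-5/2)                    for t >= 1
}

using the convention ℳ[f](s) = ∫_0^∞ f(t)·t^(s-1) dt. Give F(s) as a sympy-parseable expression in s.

(2*2**s*(2*s - 5)*(2*s + 3)*uppergamma(s, 1/2) - 2*2**s*(2*s - 5)*(2*s + 3)*uppergamma(s, 1) - 4*2**s*(2*s + 3) + sqrt(2)*(2*s - 5))/(2*2**s*(2*s - 5)*(2*s + 3))
  -3/2 < Re(s) < 5/2

split f at 1/2, 1: ℳ[f](s) collects 3 kernel integrals
piece [0, 1/2): integrate t**(3/2) against the kernel
on [1/2, 1) integrate f = exp(-t) against the kernel
segment 1 to ∞ holds t**(-5/2); add its integral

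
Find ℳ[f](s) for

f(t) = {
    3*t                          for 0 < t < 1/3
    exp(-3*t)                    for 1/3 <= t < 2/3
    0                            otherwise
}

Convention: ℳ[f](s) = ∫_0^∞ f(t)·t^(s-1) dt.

((s + 1)*uppergamma(s, 1) - (s + 1)*uppergamma(s, 2) + 1)/(3**s*(s + 1))
  Re(s) > -1

peel off the common scale on t: t on [0, 1); exp(-t) on [1, 2)
treat the 2 regions marked off by 1/3 separately and sum
on [0, 1/3): add ∫ 3*t·t^(s-1) dt
∫ exp(-3*t)·t^(s-1) over [1/3, 2/3)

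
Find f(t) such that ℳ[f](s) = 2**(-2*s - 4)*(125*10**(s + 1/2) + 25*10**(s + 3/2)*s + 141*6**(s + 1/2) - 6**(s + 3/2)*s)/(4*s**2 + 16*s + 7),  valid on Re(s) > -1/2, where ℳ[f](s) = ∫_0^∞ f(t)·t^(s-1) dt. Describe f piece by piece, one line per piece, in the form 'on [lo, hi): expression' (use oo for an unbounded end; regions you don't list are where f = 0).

treat the 2 regions marked off by 3/2 separately and sum
on [0, 3/2) integrate f = 3*sqrt(t)/2 against the kernel
on [3/2, 5/2): add ∫ t**(7/2)/2·t^(s-1) dt

on [0, 3/2): 3*sqrt(t)/2
on [3/2, 5/2): t**(7/2)/2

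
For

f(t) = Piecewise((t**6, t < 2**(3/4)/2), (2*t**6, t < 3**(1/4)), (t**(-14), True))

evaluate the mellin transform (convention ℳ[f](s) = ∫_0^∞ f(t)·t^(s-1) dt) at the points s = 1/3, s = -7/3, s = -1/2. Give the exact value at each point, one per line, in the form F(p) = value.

F(1/3) = 2**(5/12)*(-3321 + 39890*6**(7/12))/84132
F(-7/3) = 2**(1/12)*(-11907 + 23825*6**(11/12))/87318
F(-1/2) = 2**(5/8)*(-2349 + 28210*6**(3/8))/51678

remove the shared t-power first: t**4 on [0, 2**(3/4)/2); 2*t**4 on [2**(3/4)/2, 3**(1/4)); t**(-16) on [3**(1/4), ∞)
remove the power substitution first: t**2 on [0, sqrt(2)/2); 2*t**2 on [sqrt(2)/2, sqrt(3)); t**(-8) on [sqrt(3), ∞)
remove the power substitution first: t on [0, 1/2); 2*t on [1/2, 3); t**(-4) on [3, ∞)
decompose at 2**(3/4)/2, 3**(1/4); ℳ[f](s) sums the 3 pieces' integrals
∫ t**6·t^(s-1) over [0, 2**(3/4)/2)
on [2**(3/4)/2, 3**(1/4)): add ∫ 2*t**6·t^(s-1) dt
for t in [3**(1/4), ∞): the term is ∫ t**(-14)·t^(s-1)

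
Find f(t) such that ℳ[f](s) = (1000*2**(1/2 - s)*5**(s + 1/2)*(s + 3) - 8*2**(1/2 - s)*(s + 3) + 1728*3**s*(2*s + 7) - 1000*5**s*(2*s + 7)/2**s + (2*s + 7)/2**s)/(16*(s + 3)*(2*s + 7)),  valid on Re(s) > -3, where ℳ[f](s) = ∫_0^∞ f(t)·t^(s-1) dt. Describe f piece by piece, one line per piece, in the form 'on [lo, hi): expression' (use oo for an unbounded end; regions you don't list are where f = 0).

breakpoints 1/2, 5/2: one integral from each of the 3 segments
between 0 and 1/2 the integrand is t**3/2·t^(s-1)
segment [1/2, 5/2) carries 4*t**(7/2); integrate it
on [5/2, 3): add ∫ 4*t**3·t^(s-1) dt

on [0, 1/2): t**3/2
on [1/2, 5/2): 4*t**(7/2)
on [5/2, 3): 4*t**3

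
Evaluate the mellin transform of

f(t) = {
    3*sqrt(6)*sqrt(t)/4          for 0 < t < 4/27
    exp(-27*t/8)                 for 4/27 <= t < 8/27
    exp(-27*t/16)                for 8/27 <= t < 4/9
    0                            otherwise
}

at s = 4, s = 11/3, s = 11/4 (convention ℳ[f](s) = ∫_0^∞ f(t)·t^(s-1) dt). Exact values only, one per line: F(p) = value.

F(4) = -275456*exp(-3/4)/177147 - 65536*exp(-1)/531441 + 256*sqrt(2)/4782969 + 687616*exp(-1/2)/531441
F(11/3) = -16384*2**(2/3)*uppergamma(11/3, 3/4)/177147 - 2048*uppergamma(11/3, 1)/177147 + 128*2**(5/6)/1476225 + 2048*uppergamma(11/3, 1/2)/177147 + 16384*2**(2/3)*uppergamma(11/3, 1/2)/177147
F(11/4) = 128*3**(3/4)*(-208*uppergamma(11/4, 3/4) - 26*2**(1/4)*uppergamma(11/4, 1) + 1 + 26*2**(1/4)*uppergamma(11/4, 1/2) + 208*uppergamma(11/4, 1/2))/255879

invert the common scale on t to get 3*sqrt(t)/2 on [0, 2/9); exp(-9*t/4) on [2/9, 4/9); exp(-9*t/8) on [4/9, 2/3)
peel off the common scale on t: sqrt(6)*sqrt(t)/2 on [0, 1/3); exp(-3*t/2) on [1/3, 2/3); exp(-3*t/4) on [2/3, 1)
the common scale on t comes off first: sqrt(t) on [0, 1/2); exp(-t) on [1/2, 1); exp(-t/2) on [1, 3/2)
treat the 3 regions marked off by 4/27, 8/27 separately and sum
over [0, 4/27), the kernel integral of 3*sqrt(6)*sqrt(t)/4 enters the sum
for t in [4/27, 8/27): the term is ∫ exp(-27*t/8)·t^(s-1)
the [8/27, 4/9) slice contributes ∫ exp(-27*t/16)·t^(s-1) dt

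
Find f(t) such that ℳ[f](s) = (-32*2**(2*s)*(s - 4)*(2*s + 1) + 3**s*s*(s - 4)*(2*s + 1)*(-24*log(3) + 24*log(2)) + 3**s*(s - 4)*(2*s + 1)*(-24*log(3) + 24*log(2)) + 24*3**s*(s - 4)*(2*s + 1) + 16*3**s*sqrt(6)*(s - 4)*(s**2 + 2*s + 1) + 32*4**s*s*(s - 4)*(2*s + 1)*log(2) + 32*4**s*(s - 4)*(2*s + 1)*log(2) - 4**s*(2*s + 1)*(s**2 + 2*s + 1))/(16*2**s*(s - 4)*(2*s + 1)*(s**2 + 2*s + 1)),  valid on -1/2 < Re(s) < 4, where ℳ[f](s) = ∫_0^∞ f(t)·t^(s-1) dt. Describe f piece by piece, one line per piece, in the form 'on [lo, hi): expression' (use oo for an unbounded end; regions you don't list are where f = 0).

on [0, 3/2): sqrt(t)
on [3/2, 2): t*log(t)
on [2, oo): t**(-4)

decompose at 3/2, 2; ℳ[f](s) sums the 3 pieces' integrals
∫ over [0, 3/2) of sqrt(t)·t^(s-1) joins the sum
on [3/2, 2) integrate f = t*log(t) against the kernel
on [2, ∞): add ∫ t**(-4)·t^(s-1) dt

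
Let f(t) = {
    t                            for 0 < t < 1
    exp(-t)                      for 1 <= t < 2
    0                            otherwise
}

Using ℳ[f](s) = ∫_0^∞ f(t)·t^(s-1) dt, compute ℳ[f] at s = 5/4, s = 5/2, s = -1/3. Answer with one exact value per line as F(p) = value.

along the cuts 1, ℳ[f](s) splits into 2 integrals
∫ over [0, 1) of t·t^(s-1) joins the sum
between 1 and 2 the integrand is exp(-t)·t^(s-1)

F(5/4) = -uppergamma(5/4, 2) + uppergamma(5/4, 1) + 4/9
F(5/2) = (-98*sqrt(2) + (-21*sqrt(pi)*erfc(sqrt(2)) + 21*sqrt(pi)*erfc(1) + 8)*exp(2) + 70*E)*exp(-2)/28
F(-1/3) = -uppergamma(-1/3, 2) + uppergamma(-1/3, 1) + 3/2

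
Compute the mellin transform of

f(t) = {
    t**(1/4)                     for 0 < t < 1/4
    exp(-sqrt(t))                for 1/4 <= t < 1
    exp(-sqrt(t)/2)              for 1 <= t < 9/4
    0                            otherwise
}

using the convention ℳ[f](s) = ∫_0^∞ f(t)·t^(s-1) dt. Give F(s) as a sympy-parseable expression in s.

invert the power substitution to get sqrt(t) on [0, 1/2); exp(-t) on [1/2, 1); exp(-t/2) on [1, 3/2)
linearity at 1/4, 1 turns ℳ[f](s) into 3 summed integrals
piece [0, 1/4): integrate t**(1/4) against the kernel
over [1/4, 1), the kernel integral of exp(-sqrt(t)) enters the sum
over [1, 9/4), the kernel integral of exp(-sqrt(t)/2) enters the sum

2**(1 - 2*s)*(16**s*(4*s + 1)*uppergamma(2*s, 1/2) - 16**s*(4*s + 1)*uppergamma(2*s, 3/4) + 4**s*(4*s + 1)*uppergamma(2*s, 1/2) - 4**s*(4*s + 1)*uppergamma(2*s, 1) + sqrt(2))/(4*s + 1)
  Re(s) > -1/4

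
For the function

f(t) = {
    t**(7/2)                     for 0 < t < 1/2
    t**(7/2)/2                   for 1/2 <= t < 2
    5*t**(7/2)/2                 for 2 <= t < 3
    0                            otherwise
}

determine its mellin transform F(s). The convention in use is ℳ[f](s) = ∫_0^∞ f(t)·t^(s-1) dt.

cuts at 1/2, 2: linearity sums the 3 kernel integrals
[0, 1/2) adds the kernel integral of t**(7/2)
the [1/2, 2) slice contributes ∫ t**(7/2)/2·t^(s-1) dt
segment 2 to 3 holds 5*t**(7/2)/2; add its integral

(2**(-s - 7/2) - 4*2**(s + 7/2) + 5*3**(s + 7/2))/(2*s + 7)
  Re(s) > -7/2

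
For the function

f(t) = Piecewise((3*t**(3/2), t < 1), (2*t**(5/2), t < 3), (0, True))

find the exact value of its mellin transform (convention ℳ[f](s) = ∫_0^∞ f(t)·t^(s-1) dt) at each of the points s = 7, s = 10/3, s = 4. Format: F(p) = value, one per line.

breakpoints 1: one integral from each of the 2 segments
∫ over [0, 1) of 3*t**(3/2)·t^(s-1) joins the sum
[1, 3) adds the kernel integral of 2*t**(5/2)

F(7) = 46/323 + 78732*sqrt(3)/19
F(10/3) = 282/1015 + 2916*3**(5/6)/35
F(4) = 34/143 + 2916*sqrt(3)/13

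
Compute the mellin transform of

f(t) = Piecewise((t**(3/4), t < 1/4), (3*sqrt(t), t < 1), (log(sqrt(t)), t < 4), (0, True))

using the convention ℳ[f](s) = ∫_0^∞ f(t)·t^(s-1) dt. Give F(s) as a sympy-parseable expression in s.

the power substitution comes off first: t**(3/2) on [0, 1/2); 3*t on [1/2, 1); log(t) on [1, 2)
f breaks at 1/4, 1 into 3 integrals to sum
∫ t**(3/4)·t^(s-1) over [0, 1/4)
on [1/4, 1) integrate f = 3*sqrt(t) against the kernel
segment 1 to 4 holds log(sqrt(t)); add its integral

2**(-2*s - 1)*(16**s*s*(2*s + 1)*(4*s + 3)*log(4) - 16**s*(2*s + 1)*(4*s + 3) + 2**(2*s + 2)*s**2*(12*s + 9) + 4**s*(2*s + 1)*(4*s + 3) + s**2*(-24*s - 18) + sqrt(2)*s**2*(4*s + 2))/(s**2*(2*s + 1)*(4*s + 3))
  Re(s) > -3/4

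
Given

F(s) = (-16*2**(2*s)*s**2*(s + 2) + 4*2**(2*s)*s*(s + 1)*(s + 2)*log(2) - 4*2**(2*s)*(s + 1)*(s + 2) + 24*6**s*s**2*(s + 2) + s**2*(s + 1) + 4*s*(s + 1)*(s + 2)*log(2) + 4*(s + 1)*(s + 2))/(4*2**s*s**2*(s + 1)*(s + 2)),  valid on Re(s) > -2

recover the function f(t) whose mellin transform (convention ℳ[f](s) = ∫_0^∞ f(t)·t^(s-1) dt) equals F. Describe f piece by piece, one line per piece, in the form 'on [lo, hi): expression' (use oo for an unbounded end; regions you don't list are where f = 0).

split f at 1/2, 2: ℳ[f](s) collects 3 kernel integrals
over [0, 1/2), the kernel integral of t**2 enters the sum
piece [1/2, 2): integrate log(t) against the kernel
on [2, 3) integrate f = 2*t against the kernel

on [0, 1/2): t**2
on [1/2, 2): log(t)
on [2, 3): 2*t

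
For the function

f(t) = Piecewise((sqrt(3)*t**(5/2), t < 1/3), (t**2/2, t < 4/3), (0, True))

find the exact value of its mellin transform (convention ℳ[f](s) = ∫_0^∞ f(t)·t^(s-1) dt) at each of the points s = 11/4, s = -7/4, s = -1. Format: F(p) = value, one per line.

back out the shared t-power: sqrt(3)*sqrt(t) on [0, 1/3); 1/2 on [1/3, 4/3)
back out the common scale on t: sqrt(t) on [0, 1); 1/2 on [1, 4)
undo the power substitution: t on [0, 1); 1/2 on [1, 2)
treat the 2 regions marked off by 1/3 separately and sum
on [0, 1/3) integrate f = sqrt(3)*t**(5/2) against the kernel
between 1/3 and 4/3 the integrand is t**2/2·t^(s-1)

F(11/4) = 2*3**(1/4)*(17 + 10752*sqrt(2))/96957
F(-7/4) = 2*3**(3/4)*(-1 + 3*sqrt(2))/9
F(-1) = 13/18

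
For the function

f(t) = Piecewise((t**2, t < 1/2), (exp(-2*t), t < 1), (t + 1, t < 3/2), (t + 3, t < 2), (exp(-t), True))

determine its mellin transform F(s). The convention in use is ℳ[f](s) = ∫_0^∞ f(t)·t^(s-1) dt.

linearity at 1/2, 1, 3/2, 2 turns ℳ[f](s) into 5 summed integrals
∫ over [0, 1/2) of t**2·t^(s-1) joins the sum
between 1/2 and 1 the integrand is exp(-2*t)·t^(s-1)
∫ (t + 1)·t^(s-1) over [1, 3/2)
[3/2, 2) adds the kernel integral of (t + 3)
for t in [2, ∞): the term is ∫ exp(-t)·t^(s-1)

(20*2**(2*s)*s*(s + 2) + 12*2**(2*s)*(s + 2) + 4*2**s*s*(s + 1)*(s + 2)*uppergamma(s, 2) - 8*2**s*s*(s + 2) - 4*2**s*(s + 2) - 8*3**s*s*(s + 2) - 8*3**s*(s + 2) + 4*s*(s + 1)*(s + 2)*uppergamma(s, 1) - 4*s*(s + 1)*(s + 2)*uppergamma(s, 2) + s*(s + 1))/(4*2**s*s*(s + 1)*(s + 2))
  Re(s) > -2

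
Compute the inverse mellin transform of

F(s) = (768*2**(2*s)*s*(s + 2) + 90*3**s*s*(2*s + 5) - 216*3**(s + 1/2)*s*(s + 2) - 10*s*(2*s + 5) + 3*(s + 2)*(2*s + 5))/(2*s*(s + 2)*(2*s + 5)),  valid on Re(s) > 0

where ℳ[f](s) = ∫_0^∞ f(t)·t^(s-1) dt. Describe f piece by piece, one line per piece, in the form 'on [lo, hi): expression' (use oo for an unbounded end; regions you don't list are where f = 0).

decompose at 1, 3; ℳ[f](s) sums the 3 pieces' integrals
segment 0 to 1 holds 3/2; add its integral
∫ 5*t**2·t^(s-1) over [1, 3)
∫ 6*t**(5/2)·t^(s-1) over [3, 4)

on [0, 1): 3/2
on [1, 3): 5*t**2
on [3, 4): 6*t**(5/2)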